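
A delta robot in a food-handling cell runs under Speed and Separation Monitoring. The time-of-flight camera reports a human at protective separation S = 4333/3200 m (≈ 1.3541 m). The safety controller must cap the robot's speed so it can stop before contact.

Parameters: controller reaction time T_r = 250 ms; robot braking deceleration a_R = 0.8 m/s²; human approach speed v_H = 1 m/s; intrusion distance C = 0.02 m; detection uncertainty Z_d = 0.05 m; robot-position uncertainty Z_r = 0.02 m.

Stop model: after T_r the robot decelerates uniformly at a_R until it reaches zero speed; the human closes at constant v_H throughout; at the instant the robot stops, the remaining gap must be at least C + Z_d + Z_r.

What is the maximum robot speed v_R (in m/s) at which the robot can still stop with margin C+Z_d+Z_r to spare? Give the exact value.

v_R_max = 11/20 m/s = 0.5500 m/s

at the boundary: (5/8)·v² + (3/2)·v + (-649/640) = 0
  disc = (3/2)² − 4·(5/8)·(-649/640) = 1225/256 ; √disc = 35/16
  v_R = (−(3/2) + 35/16) / (2·(5/8)) = 11/20 m/s
check:
stop time T_s = (11/20)/(4/5) = 0.6875 s
robot covers v_R·T_r = 0.5500·0.2500 = 0.1375 m before braking
braking distance = 0.5500²/(2·0.8000) = 0.1891 m
human closes 1.0000·0.9375 = 0.9375 m
residual clearance needed = 0.0200+0.0500+0.0200 = 0.0900 m
sum ≈ 0.1375+0.1891+0.9375+0.0900 ≈ 1.3541 m = S ✓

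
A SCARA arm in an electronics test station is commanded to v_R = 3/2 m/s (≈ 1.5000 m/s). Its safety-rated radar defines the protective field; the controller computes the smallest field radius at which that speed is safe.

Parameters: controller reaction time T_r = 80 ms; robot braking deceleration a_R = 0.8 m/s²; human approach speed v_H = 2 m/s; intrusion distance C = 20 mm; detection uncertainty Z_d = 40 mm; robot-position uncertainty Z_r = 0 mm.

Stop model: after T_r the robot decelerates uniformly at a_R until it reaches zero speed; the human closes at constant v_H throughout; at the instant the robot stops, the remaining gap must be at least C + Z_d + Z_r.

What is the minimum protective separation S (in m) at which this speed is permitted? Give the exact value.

S_min = 4397/800 m = 5.4962 m

braking lasts T_s = (3/2)/(4/5) = 1.8750 s
robot covers v_R·T_r = 1.5000·0.0800 = 0.1200 m before braking
robot covers 1.5000·1.8750 − ½·0.8000·1.8750² = 1.4062 m while stopping
human over T_r+T_s: 2.0000·(0.0800+1.8750) = 3.9100 m
margins: 0.0200+0.0400+0.0000 = 0.0600 m
S_min ≈ 0.1200+1.4062+3.9100+0.0600  ⇒  S_min = 4397/800 m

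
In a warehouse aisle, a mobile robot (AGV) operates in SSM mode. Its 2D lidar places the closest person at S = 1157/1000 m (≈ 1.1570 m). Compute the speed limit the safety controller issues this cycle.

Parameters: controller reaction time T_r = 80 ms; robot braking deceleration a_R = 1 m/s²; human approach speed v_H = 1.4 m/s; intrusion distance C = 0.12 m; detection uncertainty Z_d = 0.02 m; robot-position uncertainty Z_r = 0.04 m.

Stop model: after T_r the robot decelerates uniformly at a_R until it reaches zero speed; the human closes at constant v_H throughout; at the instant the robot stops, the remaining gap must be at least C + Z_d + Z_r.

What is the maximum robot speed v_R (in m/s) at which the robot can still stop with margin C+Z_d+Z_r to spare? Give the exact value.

at the boundary: (1/2)·v² + (37/25)·v + (-173/200) = 0
  disc = (37/25)² − 4·(1/2)·(-173/200) = 9801/2500 ; √disc = 99/50
  v_R = (−(37/25) + 99/50) / (2·(1/2)) = 1/2 m/s
check:
stop time T_s = (1/2)/1 = 0.5000 s
robot in T_r: 0.5000·0.0800 = 0.0400 m
braking distance = 0.5000²/(2·1.0000) = 0.1250 m
human closes 1.4000·0.5800 = 0.8120 m
residual clearance needed = 0.1200+0.0200+0.0400 = 0.1800 m
sum ≈ 0.0400+0.1250+0.8120+0.1800 ≈ 1.1570 m = S ✓

v_R_max = 1/2 m/s = 0.5000 m/s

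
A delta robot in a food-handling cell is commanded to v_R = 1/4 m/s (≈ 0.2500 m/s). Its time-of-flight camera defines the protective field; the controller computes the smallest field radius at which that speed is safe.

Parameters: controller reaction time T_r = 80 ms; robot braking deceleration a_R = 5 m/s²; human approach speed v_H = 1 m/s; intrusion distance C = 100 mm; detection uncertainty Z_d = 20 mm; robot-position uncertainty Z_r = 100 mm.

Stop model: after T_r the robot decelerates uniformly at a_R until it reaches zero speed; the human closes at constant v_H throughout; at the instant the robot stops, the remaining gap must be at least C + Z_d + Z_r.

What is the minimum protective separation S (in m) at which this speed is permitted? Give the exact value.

S_min = 301/800 m = 0.3762 m

T_s = v_R/a_R = (1/4)/5 = 0.0500 s
robot covers v_R·T_r = 0.2500·0.0800 = 0.0200 m before braking
braking distance = 0.2500²/(2·5.0000) = 0.0063 m
person approaches 1.0000·(0.0800+0.0500) = 0.1300 m
margins: 0.1000+0.0200+0.1000 = 0.2200 m
S_min ≈ 0.0200+0.0063+0.1300+0.2200  ⇒  S_min = 301/800 m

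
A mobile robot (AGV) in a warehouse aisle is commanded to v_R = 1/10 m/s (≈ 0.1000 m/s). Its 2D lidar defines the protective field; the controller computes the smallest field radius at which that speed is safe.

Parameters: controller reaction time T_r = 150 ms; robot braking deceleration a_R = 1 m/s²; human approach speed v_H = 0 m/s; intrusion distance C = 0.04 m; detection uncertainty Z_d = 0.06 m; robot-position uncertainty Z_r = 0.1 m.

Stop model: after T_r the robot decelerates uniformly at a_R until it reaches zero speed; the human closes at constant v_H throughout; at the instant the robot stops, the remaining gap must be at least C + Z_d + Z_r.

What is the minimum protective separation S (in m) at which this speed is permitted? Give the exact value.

S_min = 11/50 m = 0.2200 m

braking lasts T_s = (1/10)/1 = 0.1000 s
robot in T_r: 0.1000·0.1500 = 0.0150 m
braking distance = 0.1000²/(2·1.0000) = 0.0050 m
human over T_r+T_s: 0.0000·(0.1500+0.1000) = 0.0000 m
margins: 0.0400+0.0600+0.1000 = 0.2000 m
S_min ≈ 0.0150+0.0050+0.0000+0.2000  ⇒  S_min = 11/50 m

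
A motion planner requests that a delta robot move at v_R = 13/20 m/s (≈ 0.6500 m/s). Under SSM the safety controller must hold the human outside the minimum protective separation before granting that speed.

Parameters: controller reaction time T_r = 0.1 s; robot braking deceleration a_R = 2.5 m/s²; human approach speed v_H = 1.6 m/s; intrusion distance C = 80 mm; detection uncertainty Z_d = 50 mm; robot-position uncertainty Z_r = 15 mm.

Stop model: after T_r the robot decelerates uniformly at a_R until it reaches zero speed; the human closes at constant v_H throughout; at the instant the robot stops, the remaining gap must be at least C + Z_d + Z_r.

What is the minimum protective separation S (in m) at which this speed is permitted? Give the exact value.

stop time T_s = (13/20)/(5/2) = 0.2600 s
robot in T_r: 0.6500·0.1000 = 0.0650 m
braking distance = 0.6500²/(2·2.5000) = 0.0845 m
person approaches 1.6000·(0.1000+0.2600) = 0.5760 m
margins: 0.0800+0.0500+0.0150 = 0.1450 m
S_min ≈ 0.0650+0.0845+0.5760+0.1450  ⇒  S_min = 1741/2000 m

S_min = 1741/2000 m = 0.8705 m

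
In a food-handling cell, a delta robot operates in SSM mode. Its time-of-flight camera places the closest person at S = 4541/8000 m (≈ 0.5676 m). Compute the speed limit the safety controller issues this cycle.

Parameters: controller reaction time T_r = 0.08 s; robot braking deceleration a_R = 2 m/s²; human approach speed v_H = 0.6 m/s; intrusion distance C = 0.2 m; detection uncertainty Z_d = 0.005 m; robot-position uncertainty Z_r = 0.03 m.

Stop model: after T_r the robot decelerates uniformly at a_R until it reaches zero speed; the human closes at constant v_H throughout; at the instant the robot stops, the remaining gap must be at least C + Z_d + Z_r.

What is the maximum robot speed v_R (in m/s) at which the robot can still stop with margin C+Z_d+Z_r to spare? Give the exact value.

quadratic (1/4)·v² + (19/50)·v + (-2277/8000) = 0
  disc = (19/50)² − 4·(1/4)·(-2277/8000) = 17161/40000 ; √disc = 131/200
  v_R = (−(19/50) + 131/200) / (2·(1/4)) = 11/20 m/s
check:
stop time T_s = (11/20)/2 = 0.2750 s
robot covers v_R·T_r = 0.5500·0.0800 = 0.0440 m before braking
robot under decel: 0.5500²/(2·2.0000) = 0.0756 m
person approaches 0.6000·(0.0800+0.2750) = 0.2130 m
residual clearance needed = 0.2000+0.0050+0.0300 = 0.2350 m
sum ≈ 0.0440+0.0756+0.2130+0.2350 ≈ 0.5676 m = S ✓

v_R_max = 11/20 m/s = 0.5500 m/s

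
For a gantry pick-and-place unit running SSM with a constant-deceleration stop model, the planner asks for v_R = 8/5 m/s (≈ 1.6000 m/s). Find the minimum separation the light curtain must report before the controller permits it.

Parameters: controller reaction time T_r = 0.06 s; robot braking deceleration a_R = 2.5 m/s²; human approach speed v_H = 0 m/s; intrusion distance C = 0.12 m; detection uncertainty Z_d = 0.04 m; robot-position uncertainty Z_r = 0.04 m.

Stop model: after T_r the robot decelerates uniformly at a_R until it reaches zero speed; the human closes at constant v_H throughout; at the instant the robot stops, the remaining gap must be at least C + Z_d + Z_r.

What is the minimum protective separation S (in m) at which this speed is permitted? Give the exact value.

S_min = 101/125 m = 0.8080 m

braking lasts T_s = (8/5)/(5/2) = 0.6400 s
reaction-phase robot travel = 1.6000·0.0600 = 0.0960 m
robot covers 1.6000·0.6400 − ½·2.5000·0.6400² = 0.5120 m while stopping
person approaches 0.0000·(0.0600+0.6400) = 0.0000 m
C+Z_d+Z_r = 0.1200+0.0400+0.0400 = 0.2000 m
S_min ≈ 0.0960+0.5120+0.0000+0.2000  ⇒  S_min = 101/125 m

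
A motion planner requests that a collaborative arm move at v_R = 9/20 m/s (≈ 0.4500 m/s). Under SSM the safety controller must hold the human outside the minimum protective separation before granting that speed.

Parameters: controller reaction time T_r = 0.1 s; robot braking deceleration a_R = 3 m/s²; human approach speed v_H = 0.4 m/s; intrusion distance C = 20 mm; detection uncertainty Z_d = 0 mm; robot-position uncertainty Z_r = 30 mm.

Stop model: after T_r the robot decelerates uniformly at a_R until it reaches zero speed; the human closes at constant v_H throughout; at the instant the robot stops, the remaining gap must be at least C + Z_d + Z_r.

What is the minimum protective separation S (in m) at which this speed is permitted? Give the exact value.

stop time T_s = (9/20)/3 = 0.1500 s
reaction-phase robot travel = 0.4500·0.1000 = 0.0450 m
robot covers 0.4500·0.1500 − ½·3.0000·0.1500² = 0.0338 m while stopping
human over T_r+T_s: 0.4000·(0.1000+0.1500) = 0.1000 m
C+Z_d+Z_r = 0.0200+0.0000+0.0300 = 0.0500 m
S_min ≈ 0.0450+0.0338+0.1000+0.0500  ⇒  S_min = 183/800 m

S_min = 183/800 m = 0.2288 m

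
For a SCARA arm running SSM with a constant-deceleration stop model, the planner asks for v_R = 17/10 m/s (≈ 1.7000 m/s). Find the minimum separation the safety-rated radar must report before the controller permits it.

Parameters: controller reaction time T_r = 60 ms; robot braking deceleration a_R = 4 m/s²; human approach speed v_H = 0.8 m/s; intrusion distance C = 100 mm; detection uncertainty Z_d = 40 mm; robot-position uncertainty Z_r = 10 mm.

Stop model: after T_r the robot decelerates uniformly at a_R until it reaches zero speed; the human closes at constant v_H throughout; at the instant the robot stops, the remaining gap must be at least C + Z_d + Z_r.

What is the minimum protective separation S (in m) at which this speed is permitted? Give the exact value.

braking lasts T_s = (17/10)/4 = 0.4250 s
robot in T_r: 1.7000·0.0600 = 0.1020 m
braking distance = 1.7000²/(2·4.0000) = 0.3613 m
human closes 0.8000·0.4850 = 0.3880 m
margins: 0.1000+0.0400+0.0100 = 0.1500 m
S_min ≈ 0.1020+0.3613+0.3880+0.1500  ⇒  S_min = 801/800 m

S_min = 801/800 m = 1.0012 m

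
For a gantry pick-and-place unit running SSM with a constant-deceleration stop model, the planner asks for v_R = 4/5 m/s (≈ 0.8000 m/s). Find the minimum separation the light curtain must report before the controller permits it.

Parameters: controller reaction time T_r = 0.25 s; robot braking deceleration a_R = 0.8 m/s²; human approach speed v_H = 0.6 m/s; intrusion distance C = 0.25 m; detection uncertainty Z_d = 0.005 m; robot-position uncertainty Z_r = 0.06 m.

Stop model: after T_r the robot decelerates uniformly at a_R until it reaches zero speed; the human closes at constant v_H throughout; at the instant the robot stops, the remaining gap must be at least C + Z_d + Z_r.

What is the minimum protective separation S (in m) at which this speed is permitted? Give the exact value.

S_min = 333/200 m = 1.6650 m

T_s = v_R/a_R = (4/5)/(4/5) = 1.0000 s
robot in T_r: 0.8000·0.2500 = 0.2000 m
braking distance = 0.8000²/(2·0.8000) = 0.4000 m
human closes 0.6000·1.2500 = 0.7500 m
C+Z_d+Z_r = 0.2500+0.0050+0.0600 = 0.3150 m
S_min ≈ 0.2000+0.4000+0.7500+0.3150  ⇒  S_min = 333/200 m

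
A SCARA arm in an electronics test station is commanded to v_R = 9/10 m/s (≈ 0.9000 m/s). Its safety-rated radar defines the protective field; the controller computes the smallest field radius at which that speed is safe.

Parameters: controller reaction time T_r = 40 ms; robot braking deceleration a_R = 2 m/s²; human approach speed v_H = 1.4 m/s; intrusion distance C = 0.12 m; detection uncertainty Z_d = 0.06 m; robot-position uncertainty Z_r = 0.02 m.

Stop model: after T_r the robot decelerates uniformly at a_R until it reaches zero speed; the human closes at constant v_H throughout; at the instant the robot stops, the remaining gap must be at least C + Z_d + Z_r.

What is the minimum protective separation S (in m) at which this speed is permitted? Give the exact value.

S_min = 2249/2000 m = 1.1245 m

T_s = v_R/a_R = (9/10)/2 = 0.4500 s
reaction-phase robot travel = 0.9000·0.0400 = 0.0360 m
robot under decel: 0.9000²/(2·2.0000) = 0.2025 m
human over T_r+T_s: 1.4000·(0.0400+0.4500) = 0.6860 m
C+Z_d+Z_r = 0.1200+0.0600+0.0200 = 0.2000 m
S_min ≈ 0.0360+0.2025+0.6860+0.2000  ⇒  S_min = 2249/2000 m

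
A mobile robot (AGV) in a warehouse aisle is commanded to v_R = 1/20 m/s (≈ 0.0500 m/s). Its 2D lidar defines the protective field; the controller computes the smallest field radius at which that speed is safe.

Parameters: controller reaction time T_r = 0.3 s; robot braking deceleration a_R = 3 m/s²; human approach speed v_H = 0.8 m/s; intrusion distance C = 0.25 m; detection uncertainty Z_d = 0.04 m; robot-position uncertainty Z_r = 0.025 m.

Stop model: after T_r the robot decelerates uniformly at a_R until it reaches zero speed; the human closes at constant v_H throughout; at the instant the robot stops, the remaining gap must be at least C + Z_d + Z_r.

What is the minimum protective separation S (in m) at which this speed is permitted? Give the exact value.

S_min = 467/800 m = 0.5837 m

T_s = v_R/a_R = (1/20)/3 = 0.0167 s
reaction-phase robot travel = 0.0500·0.3000 = 0.0150 m
robot covers 0.0500·0.0167 − ½·3.0000·0.0167² = 0.0004 m while stopping
human over T_r+T_s: 0.8000·(0.3000+0.0167) = 0.2533 m
C+Z_d+Z_r = 0.2500+0.0400+0.0250 = 0.3150 m
S_min ≈ 0.0150+0.0004+0.2533+0.3150  ⇒  S_min = 467/800 m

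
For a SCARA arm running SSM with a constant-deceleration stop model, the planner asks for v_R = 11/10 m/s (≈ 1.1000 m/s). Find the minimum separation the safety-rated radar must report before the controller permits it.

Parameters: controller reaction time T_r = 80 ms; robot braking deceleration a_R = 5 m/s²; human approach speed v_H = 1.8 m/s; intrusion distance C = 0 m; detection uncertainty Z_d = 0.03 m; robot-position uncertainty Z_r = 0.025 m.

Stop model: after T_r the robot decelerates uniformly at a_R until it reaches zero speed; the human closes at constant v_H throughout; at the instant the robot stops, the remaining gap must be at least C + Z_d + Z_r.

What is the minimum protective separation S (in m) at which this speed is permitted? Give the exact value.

S_min = 201/250 m = 0.8040 m

stop time T_s = (11/10)/5 = 0.2200 s
reaction-phase robot travel = 1.1000·0.0800 = 0.0880 m
braking distance = 1.1000²/(2·5.0000) = 0.1210 m
human closes 1.8000·0.3000 = 0.5400 m
C+Z_d+Z_r = 0.0000+0.0300+0.0250 = 0.0550 m
S_min ≈ 0.0880+0.1210+0.5400+0.0550  ⇒  S_min = 201/250 m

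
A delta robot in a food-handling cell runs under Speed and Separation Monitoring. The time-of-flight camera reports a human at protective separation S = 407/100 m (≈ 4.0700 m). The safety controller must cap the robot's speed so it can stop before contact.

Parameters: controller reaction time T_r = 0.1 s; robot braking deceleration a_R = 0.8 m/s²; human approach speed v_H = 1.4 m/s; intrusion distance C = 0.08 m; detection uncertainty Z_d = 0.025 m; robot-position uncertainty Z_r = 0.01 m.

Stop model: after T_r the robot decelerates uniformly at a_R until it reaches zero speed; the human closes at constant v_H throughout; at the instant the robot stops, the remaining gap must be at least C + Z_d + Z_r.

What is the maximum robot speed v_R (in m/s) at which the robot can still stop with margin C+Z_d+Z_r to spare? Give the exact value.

quadratic (5/8)·v² + (37/20)·v + (-763/200) = 0
  disc = (37/20)² − 4·(5/8)·(-763/200) = 324/25 ; √disc = 18/5
  v_R = (−(37/20) + 18/5) / (2·(5/8)) = 7/5 m/s
check:
braking lasts T_s = (7/5)/(4/5) = 1.7500 s
robot in T_r: 1.4000·0.1000 = 0.1400 m
robot under decel: 1.4000²/(2·0.8000) = 1.2250 m
person approaches 1.4000·(0.1000+1.7500) = 2.5900 m
margins: 0.0800+0.0250+0.0100 = 0.1150 m
sum ≈ 0.1400+1.2250+2.5900+0.1150 ≈ 4.0700 m = S ✓

v_R_max = 7/5 m/s = 1.4000 m/s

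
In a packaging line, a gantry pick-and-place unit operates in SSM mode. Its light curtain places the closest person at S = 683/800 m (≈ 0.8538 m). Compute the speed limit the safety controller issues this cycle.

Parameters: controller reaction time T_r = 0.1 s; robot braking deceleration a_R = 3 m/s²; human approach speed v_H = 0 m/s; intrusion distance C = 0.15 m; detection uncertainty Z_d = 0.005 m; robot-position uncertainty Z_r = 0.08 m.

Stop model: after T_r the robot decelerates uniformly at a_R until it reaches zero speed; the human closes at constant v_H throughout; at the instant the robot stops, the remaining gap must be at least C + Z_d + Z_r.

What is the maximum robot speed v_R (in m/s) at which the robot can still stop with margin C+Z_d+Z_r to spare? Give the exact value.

v_R_max = 33/20 m/s = 1.6500 m/s

collect terms ⇒ (1/6)·v_R² + (1/10)·v_R + (-99/160) = 0
  disc = (1/10)² − 4·(1/6)·(-99/160) = 169/400 ; √disc = 13/20
  v_R = (−(1/10) + 13/20) / (2·(1/6)) = 33/20 m/s
check:
T_s = v_R/a_R = (33/20)/3 = 0.5500 s
robot in T_r: 1.6500·0.1000 = 0.1650 m
robot under decel: 1.6500²/(2·3.0000) = 0.4537 m
human over T_r+T_s: 0.0000·(0.1000+0.5500) = 0.0000 m
residual clearance needed = 0.1500+0.0050+0.0800 = 0.2350 m
sum ≈ 0.1650+0.4537+0.0000+0.2350 ≈ 0.8538 m = S ✓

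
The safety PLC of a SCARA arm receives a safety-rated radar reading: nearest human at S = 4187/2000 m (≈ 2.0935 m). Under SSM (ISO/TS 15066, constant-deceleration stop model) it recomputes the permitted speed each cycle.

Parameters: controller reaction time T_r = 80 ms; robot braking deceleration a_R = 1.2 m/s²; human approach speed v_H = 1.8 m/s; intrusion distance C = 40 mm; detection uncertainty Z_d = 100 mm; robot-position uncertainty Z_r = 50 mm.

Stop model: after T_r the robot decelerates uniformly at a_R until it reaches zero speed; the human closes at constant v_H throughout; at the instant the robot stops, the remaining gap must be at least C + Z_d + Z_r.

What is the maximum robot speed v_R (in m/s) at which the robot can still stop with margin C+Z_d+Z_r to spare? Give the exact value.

v_R_max = 9/10 m/s = 0.9000 m/s

at the boundary: (5/12)·v² + (79/50)·v + (-3519/2000) = 0
  disc = (79/50)² − 4·(5/12)·(-3519/2000) = 54289/10000 ; √disc = 233/100
  v_R = (−(79/50) + 233/100) / (2·(5/12)) = 9/10 m/s
check:
stop time T_s = (9/10)/(6/5) = 0.7500 s
robot covers v_R·T_r = 0.9000·0.0800 = 0.0720 m before braking
braking distance = 0.9000²/(2·1.2000) = 0.3375 m
human over T_r+T_s: 1.8000·(0.0800+0.7500) = 1.4940 m
residual clearance needed = 0.0400+0.1000+0.0500 = 0.1900 m
sum ≈ 0.0720+0.3375+1.4940+0.1900 ≈ 2.0935 m = S ✓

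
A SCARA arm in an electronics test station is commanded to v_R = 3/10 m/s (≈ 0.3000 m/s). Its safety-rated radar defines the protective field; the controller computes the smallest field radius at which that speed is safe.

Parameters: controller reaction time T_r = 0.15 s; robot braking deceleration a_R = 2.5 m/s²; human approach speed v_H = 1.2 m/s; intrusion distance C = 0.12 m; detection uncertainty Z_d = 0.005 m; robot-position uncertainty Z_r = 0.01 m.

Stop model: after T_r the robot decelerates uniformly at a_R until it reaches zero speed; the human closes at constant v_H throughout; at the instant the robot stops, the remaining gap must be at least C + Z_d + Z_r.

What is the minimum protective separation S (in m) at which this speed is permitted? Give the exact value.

T_s = v_R/a_R = (3/10)/(5/2) = 0.1200 s
reaction-phase robot travel = 0.3000·0.1500 = 0.0450 m
robot under decel: 0.3000²/(2·2.5000) = 0.0180 m
human over T_r+T_s: 1.2000·(0.1500+0.1200) = 0.3240 m
margins: 0.1200+0.0050+0.0100 = 0.1350 m
S_min ≈ 0.0450+0.0180+0.3240+0.1350  ⇒  S_min = 261/500 m

S_min = 261/500 m = 0.5220 m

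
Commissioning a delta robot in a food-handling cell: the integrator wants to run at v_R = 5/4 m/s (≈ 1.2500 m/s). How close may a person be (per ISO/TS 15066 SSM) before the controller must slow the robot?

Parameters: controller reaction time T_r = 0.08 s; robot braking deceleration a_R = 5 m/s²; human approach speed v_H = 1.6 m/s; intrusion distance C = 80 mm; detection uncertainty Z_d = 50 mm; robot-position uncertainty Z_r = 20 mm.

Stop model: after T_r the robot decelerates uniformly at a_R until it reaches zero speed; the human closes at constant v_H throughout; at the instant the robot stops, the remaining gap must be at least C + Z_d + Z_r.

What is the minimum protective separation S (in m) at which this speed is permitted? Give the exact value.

S_min = 3737/4000 m = 0.9343 m

stop time T_s = (5/4)/5 = 0.2500 s
reaction-phase robot travel = 1.2500·0.0800 = 0.1000 m
robot covers 1.2500·0.2500 − ½·5.0000·0.2500² = 0.1562 m while stopping
human closes 1.6000·0.3300 = 0.5280 m
margins: 0.0800+0.0500+0.0200 = 0.1500 m
S_min ≈ 0.1000+0.1562+0.5280+0.1500  ⇒  S_min = 3737/4000 m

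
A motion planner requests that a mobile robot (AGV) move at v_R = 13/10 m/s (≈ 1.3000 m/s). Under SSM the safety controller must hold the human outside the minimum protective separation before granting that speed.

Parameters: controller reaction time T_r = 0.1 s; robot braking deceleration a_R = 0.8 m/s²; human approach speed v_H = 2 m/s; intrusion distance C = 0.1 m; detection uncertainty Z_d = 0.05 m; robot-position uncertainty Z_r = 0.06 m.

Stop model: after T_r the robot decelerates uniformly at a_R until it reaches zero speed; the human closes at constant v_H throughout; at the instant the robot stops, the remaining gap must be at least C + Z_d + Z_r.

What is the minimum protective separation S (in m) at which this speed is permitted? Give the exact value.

S_min = 3877/800 m = 4.8463 m

stop time T_s = (13/10)/(4/5) = 1.6250 s
reaction-phase robot travel = 1.3000·0.1000 = 0.1300 m
robot covers 1.3000·1.6250 − ½·0.8000·1.6250² = 1.0562 m while stopping
person approaches 2.0000·(0.1000+1.6250) = 3.4500 m
residual clearance needed = 0.1000+0.0500+0.0600 = 0.2100 m
S_min ≈ 0.1300+1.0562+3.4500+0.2100  ⇒  S_min = 3877/800 m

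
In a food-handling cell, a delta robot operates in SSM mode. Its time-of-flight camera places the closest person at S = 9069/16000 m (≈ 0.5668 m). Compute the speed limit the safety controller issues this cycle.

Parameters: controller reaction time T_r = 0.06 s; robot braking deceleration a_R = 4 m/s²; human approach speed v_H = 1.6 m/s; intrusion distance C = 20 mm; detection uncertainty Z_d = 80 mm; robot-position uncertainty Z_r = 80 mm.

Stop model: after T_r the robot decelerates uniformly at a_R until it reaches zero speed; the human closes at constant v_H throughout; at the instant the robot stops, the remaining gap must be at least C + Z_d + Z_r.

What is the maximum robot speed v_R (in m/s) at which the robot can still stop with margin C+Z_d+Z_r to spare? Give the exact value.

v_R_max = 11/20 m/s = 0.5500 m/s

collect terms ⇒ (1/8)·v_R² + (23/50)·v_R + (-4653/16000) = 0
  disc = (23/50)² − 4·(1/8)·(-4653/16000) = 57121/160000 ; √disc = 239/400
  v_R = (−(23/50) + 239/400) / (2·(1/8)) = 11/20 m/s
check:
braking lasts T_s = (11/20)/4 = 0.1375 s
robot in T_r: 0.5500·0.0600 = 0.0330 m
robot covers 0.5500·0.1375 − ½·4.0000·0.1375² = 0.0378 m while stopping
human closes 1.6000·0.1975 = 0.3160 m
C+Z_d+Z_r = 0.0200+0.0800+0.0800 = 0.1800 m
sum ≈ 0.0330+0.0378+0.3160+0.1800 ≈ 0.5668 m = S ✓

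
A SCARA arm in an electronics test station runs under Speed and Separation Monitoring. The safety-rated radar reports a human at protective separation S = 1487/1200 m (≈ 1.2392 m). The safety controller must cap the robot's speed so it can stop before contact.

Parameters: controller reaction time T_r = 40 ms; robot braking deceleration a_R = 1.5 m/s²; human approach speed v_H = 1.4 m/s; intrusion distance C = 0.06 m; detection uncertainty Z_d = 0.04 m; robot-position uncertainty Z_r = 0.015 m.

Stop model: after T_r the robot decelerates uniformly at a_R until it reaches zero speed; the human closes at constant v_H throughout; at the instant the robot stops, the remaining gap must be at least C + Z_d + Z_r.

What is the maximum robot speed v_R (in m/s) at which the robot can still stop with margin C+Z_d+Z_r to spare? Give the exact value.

collect terms ⇒ (1/3)·v_R² + (73/75)·v_R + (-6409/6000) = 0
  disc = (73/75)² − 4·(1/3)·(-6409/6000) = 5929/2500 ; √disc = 77/50
  v_R = (−(73/75) + 77/50) / (2·(1/3)) = 17/20 m/s
check:
stop time T_s = (17/20)/(3/2) = 0.5667 s
robot in T_r: 0.8500·0.0400 = 0.0340 m
robot under decel: 0.8500²/(2·1.5000) = 0.2408 m
human over T_r+T_s: 1.4000·(0.0400+0.5667) = 0.8493 m
C+Z_d+Z_r = 0.0600+0.0400+0.0150 = 0.1150 m
sum ≈ 0.0340+0.2408+0.8493+0.1150 ≈ 1.2392 m = S ✓

v_R_max = 17/20 m/s = 0.8500 m/s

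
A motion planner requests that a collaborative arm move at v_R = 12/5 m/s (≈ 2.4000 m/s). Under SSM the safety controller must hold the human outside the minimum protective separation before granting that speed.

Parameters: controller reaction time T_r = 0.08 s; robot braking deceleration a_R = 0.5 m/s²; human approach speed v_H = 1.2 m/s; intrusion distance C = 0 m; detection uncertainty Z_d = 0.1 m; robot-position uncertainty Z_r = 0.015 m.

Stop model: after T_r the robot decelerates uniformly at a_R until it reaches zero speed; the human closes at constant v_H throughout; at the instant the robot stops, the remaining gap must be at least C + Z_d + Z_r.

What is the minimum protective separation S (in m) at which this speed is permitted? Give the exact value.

stop time T_s = (12/5)/(1/2) = 4.8000 s
robot in T_r: 2.4000·0.0800 = 0.1920 m
braking distance = 2.4000²/(2·0.5000) = 5.7600 m
human closes 1.2000·4.8800 = 5.8560 m
C+Z_d+Z_r = 0.0000+0.1000+0.0150 = 0.1150 m
S_min ≈ 0.1920+5.7600+5.8560+0.1150  ⇒  S_min = 11923/1000 m

S_min = 11923/1000 m = 11.9230 m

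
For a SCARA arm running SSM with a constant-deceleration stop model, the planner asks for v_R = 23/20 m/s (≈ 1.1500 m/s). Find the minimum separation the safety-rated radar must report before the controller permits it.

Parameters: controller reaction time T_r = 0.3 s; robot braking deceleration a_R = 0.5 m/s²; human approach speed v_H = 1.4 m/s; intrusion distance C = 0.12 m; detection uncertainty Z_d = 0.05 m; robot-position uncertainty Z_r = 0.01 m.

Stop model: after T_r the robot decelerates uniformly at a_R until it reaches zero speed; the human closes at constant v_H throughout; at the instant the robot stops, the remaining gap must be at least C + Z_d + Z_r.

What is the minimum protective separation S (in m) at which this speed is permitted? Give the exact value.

braking lasts T_s = (23/20)/(1/2) = 2.3000 s
reaction-phase robot travel = 1.1500·0.3000 = 0.3450 m
robot covers 1.1500·2.3000 − ½·0.5000·2.3000² = 1.3225 m while stopping
human closes 1.4000·2.6000 = 3.6400 m
residual clearance needed = 0.1200+0.0500+0.0100 = 0.1800 m
S_min ≈ 0.3450+1.3225+3.6400+0.1800  ⇒  S_min = 439/80 m

S_min = 439/80 m = 5.4875 m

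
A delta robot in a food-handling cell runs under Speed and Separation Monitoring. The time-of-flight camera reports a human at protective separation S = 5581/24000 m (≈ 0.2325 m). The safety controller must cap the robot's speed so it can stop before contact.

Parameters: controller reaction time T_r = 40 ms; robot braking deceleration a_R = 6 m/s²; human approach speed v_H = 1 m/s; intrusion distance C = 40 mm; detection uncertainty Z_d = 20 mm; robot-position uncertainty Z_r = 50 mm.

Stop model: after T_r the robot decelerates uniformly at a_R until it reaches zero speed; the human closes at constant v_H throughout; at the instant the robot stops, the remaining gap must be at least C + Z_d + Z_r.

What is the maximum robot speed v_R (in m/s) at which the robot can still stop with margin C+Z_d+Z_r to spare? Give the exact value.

v_R_max = 7/20 m/s = 0.3500 m/s

quadratic (1/12)·v² + (31/150)·v + (-1981/24000) = 0
  disc = (31/150)² − 4·(1/12)·(-1981/24000) = 2809/40000 ; √disc = 53/200
  v_R = (−(31/150) + 53/200) / (2·(1/12)) = 7/20 m/s
check:
T_s = v_R/a_R = (7/20)/6 = 0.0583 s
reaction-phase robot travel = 0.3500·0.0400 = 0.0140 m
robot covers 0.3500·0.0583 − ½·6.0000·0.0583² = 0.0102 m while stopping
person approaches 1.0000·(0.0400+0.0583) = 0.0983 m
residual clearance needed = 0.0400+0.0200+0.0500 = 0.1100 m
sum ≈ 0.0140+0.0102+0.0983+0.1100 ≈ 0.2325 m = S ✓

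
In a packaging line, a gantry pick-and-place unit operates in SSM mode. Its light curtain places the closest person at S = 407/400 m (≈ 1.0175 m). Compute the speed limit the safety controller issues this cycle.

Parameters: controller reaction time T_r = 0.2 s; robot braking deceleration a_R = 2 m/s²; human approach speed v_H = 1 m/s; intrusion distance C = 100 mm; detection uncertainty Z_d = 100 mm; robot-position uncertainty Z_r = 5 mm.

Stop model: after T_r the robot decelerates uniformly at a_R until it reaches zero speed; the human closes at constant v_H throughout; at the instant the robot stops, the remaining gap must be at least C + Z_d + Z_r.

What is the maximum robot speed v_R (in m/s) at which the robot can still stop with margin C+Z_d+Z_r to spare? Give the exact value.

v_R_max = 7/10 m/s = 0.7000 m/s

quadratic (1/4)·v² + (7/10)·v + (-49/80) = 0
  disc = (7/10)² − 4·(1/4)·(-49/80) = 441/400 ; √disc = 21/20
  v_R = (−(7/10) + 21/20) / (2·(1/4)) = 7/10 m/s
check:
stop time T_s = (7/10)/2 = 0.3500 s
robot covers v_R·T_r = 0.7000·0.2000 = 0.1400 m before braking
braking distance = 0.7000²/(2·2.0000) = 0.1225 m
human over T_r+T_s: 1.0000·(0.2000+0.3500) = 0.5500 m
margins: 0.1000+0.1000+0.0050 = 0.2050 m
sum ≈ 0.1400+0.1225+0.5500+0.2050 ≈ 1.0175 m = S ✓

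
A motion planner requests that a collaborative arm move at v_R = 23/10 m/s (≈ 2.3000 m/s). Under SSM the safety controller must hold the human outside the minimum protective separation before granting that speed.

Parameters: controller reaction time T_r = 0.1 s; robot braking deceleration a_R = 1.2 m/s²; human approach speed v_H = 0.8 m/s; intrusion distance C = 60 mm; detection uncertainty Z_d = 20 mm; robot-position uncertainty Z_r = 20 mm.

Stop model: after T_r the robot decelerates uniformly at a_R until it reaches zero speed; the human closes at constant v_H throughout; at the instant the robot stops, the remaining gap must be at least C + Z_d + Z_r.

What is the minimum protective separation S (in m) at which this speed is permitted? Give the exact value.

S_min = 1659/400 m = 4.1475 m

T_s = v_R/a_R = (23/10)/(6/5) = 1.9167 s
reaction-phase robot travel = 2.3000·0.1000 = 0.2300 m
robot under decel: 2.3000²/(2·1.2000) = 2.2042 m
human over T_r+T_s: 0.8000·(0.1000+1.9167) = 1.6133 m
residual clearance needed = 0.0600+0.0200+0.0200 = 0.1000 m
S_min ≈ 0.2300+2.2042+1.6133+0.1000  ⇒  S_min = 1659/400 m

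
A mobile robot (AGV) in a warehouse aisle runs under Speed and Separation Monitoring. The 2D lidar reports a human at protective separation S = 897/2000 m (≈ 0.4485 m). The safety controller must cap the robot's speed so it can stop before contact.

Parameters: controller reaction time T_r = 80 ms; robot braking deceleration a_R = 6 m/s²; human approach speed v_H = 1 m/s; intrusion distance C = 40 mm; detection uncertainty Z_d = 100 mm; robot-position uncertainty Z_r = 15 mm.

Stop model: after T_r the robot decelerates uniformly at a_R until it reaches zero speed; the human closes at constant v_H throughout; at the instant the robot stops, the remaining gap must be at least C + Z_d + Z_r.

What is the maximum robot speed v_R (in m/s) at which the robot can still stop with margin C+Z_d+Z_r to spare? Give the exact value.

quadratic (1/12)·v² + (37/150)·v + (-427/2000) = 0
  disc = (37/150)² − 4·(1/12)·(-427/2000) = 11881/90000 ; √disc = 109/300
  v_R = (−(37/150) + 109/300) / (2·(1/12)) = 7/10 m/s
check:
T_s = v_R/a_R = (7/10)/6 = 0.1167 s
robot covers v_R·T_r = 0.7000·0.0800 = 0.0560 m before braking
robot covers 0.7000·0.1167 − ½·6.0000·0.1167² = 0.0408 m while stopping
human over T_r+T_s: 1.0000·(0.0800+0.1167) = 0.1967 m
margins: 0.0400+0.1000+0.0150 = 0.1550 m
sum ≈ 0.0560+0.0408+0.1967+0.1550 ≈ 0.4485 m = S ✓

v_R_max = 7/10 m/s = 0.7000 m/s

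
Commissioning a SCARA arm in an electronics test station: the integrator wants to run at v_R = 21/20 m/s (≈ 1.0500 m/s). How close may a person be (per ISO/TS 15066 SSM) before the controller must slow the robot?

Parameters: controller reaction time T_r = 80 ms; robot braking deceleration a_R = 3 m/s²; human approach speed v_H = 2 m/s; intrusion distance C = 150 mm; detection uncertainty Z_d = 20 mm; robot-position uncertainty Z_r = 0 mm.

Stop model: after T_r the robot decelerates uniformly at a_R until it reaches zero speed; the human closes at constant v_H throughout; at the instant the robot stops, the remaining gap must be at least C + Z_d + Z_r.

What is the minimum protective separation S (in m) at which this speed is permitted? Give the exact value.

stop time T_s = (21/20)/3 = 0.3500 s
reaction-phase robot travel = 1.0500·0.0800 = 0.0840 m
robot under decel: 1.0500²/(2·3.0000) = 0.1837 m
human over T_r+T_s: 2.0000·(0.0800+0.3500) = 0.8600 m
residual clearance needed = 0.1500+0.0200+0.0000 = 0.1700 m
S_min ≈ 0.0840+0.1837+0.8600+0.1700  ⇒  S_min = 5191/4000 m

S_min = 5191/4000 m = 1.2977 m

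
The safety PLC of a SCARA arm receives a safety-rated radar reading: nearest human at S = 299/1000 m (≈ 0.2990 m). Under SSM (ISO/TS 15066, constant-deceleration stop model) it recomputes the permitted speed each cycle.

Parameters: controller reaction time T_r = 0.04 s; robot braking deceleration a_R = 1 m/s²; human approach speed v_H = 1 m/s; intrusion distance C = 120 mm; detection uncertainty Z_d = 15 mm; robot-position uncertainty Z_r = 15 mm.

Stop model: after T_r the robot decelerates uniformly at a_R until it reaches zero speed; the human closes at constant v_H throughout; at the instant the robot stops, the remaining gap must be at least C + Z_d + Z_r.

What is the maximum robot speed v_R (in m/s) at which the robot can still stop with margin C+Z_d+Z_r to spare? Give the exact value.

quadratic (1/2)·v² + (26/25)·v + (-109/1000) = 0
  disc = (26/25)² − 4·(1/2)·(-109/1000) = 3249/2500 ; √disc = 57/50
  v_R = (−(26/25) + 57/50) / (2·(1/2)) = 1/10 m/s
check:
T_s = v_R/a_R = (1/10)/1 = 0.1000 s
robot covers v_R·T_r = 0.1000·0.0400 = 0.0040 m before braking
robot under decel: 0.1000²/(2·1.0000) = 0.0050 m
human over T_r+T_s: 1.0000·(0.0400+0.1000) = 0.1400 m
margins: 0.1200+0.0150+0.0150 = 0.1500 m
sum ≈ 0.0040+0.0050+0.1400+0.1500 ≈ 0.2990 m = S ✓

v_R_max = 1/10 m/s = 0.1000 m/s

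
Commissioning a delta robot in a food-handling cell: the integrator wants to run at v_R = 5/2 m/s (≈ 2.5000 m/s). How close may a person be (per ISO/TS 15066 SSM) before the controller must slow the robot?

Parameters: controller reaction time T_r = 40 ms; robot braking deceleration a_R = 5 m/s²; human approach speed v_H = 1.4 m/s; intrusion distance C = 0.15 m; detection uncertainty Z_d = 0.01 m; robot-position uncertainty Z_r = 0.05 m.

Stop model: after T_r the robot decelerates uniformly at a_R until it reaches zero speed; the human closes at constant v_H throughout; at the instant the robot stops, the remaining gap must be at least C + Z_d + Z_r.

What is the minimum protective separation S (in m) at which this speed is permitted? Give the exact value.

braking lasts T_s = (5/2)/5 = 0.5000 s
robot covers v_R·T_r = 2.5000·0.0400 = 0.1000 m before braking
robot covers 2.5000·0.5000 − ½·5.0000·0.5000² = 0.6250 m while stopping
human closes 1.4000·0.5400 = 0.7560 m
margins: 0.1500+0.0100+0.0500 = 0.2100 m
S_min ≈ 0.1000+0.6250+0.7560+0.2100  ⇒  S_min = 1691/1000 m

S_min = 1691/1000 m = 1.6910 m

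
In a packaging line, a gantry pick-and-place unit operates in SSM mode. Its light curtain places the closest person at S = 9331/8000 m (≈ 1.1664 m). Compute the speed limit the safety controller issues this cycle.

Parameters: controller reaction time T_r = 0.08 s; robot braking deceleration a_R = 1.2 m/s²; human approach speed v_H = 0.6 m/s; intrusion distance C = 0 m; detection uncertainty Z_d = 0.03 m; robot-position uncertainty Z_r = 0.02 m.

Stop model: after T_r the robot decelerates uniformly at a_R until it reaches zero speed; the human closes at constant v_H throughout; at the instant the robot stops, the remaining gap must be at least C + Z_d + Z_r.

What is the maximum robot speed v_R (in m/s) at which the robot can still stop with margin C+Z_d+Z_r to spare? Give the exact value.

v_R_max = 21/20 m/s = 1.0500 m/s

quadratic (5/12)·v² + (29/50)·v + (-8547/8000) = 0
  disc = (29/50)² − 4·(5/12)·(-8547/8000) = 84681/40000 ; √disc = 291/200
  v_R = (−(29/50) + 291/200) / (2·(5/12)) = 21/20 m/s
check:
braking lasts T_s = (21/20)/(6/5) = 0.8750 s
robot covers v_R·T_r = 1.0500·0.0800 = 0.0840 m before braking
braking distance = 1.0500²/(2·1.2000) = 0.4594 m
human closes 0.6000·0.9550 = 0.5730 m
residual clearance needed = 0.0000+0.0300+0.0200 = 0.0500 m
sum ≈ 0.0840+0.4594+0.5730+0.0500 ≈ 1.1664 m = S ✓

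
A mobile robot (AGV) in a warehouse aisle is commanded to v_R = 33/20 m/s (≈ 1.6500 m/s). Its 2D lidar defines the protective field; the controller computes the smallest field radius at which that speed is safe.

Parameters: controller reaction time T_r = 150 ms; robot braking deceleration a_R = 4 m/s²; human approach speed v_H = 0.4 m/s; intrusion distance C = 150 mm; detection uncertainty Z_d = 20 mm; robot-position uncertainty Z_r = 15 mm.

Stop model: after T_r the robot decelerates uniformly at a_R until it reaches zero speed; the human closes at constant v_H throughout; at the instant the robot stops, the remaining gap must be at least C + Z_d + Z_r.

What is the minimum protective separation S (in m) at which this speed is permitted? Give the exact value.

S_min = 3193/3200 m = 0.9978 m

braking lasts T_s = (33/20)/4 = 0.4125 s
robot in T_r: 1.6500·0.1500 = 0.2475 m
robot covers 1.6500·0.4125 − ½·4.0000·0.4125² = 0.3403 m while stopping
human closes 0.4000·0.5625 = 0.2250 m
margins: 0.1500+0.0200+0.0150 = 0.1850 m
S_min ≈ 0.2475+0.3403+0.2250+0.1850  ⇒  S_min = 3193/3200 m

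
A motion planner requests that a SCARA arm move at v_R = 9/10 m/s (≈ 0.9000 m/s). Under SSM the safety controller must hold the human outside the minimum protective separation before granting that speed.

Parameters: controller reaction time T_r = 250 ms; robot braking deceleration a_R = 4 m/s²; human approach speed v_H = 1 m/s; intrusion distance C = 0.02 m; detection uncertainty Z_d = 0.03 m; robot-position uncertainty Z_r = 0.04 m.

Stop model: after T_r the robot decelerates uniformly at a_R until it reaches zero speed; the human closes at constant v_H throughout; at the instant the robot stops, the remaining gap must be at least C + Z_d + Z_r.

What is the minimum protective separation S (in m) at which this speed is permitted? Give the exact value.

S_min = 713/800 m = 0.8912 m

braking lasts T_s = (9/10)/4 = 0.2250 s
robot in T_r: 0.9000·0.2500 = 0.2250 m
robot covers 0.9000·0.2250 − ½·4.0000·0.2250² = 0.1013 m while stopping
human over T_r+T_s: 1.0000·(0.2500+0.2250) = 0.4750 m
C+Z_d+Z_r = 0.0200+0.0300+0.0400 = 0.0900 m
S_min ≈ 0.2250+0.1013+0.4750+0.0900  ⇒  S_min = 713/800 m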